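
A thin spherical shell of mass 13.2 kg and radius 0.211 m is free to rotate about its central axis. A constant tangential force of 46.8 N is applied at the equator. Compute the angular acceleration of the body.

α ≈ 25.2 rad/s²

I = (2/3)MR² = (2/3)(13.2)(0.211)² = 0.3918 kg·m².
τ = F R = (46.8)(0.211) = 9.875 N·m.
Newton's second law for rotation, τ = Iα, gives α = τ/I = 9.875/0.3918 = 25.20 rad/s².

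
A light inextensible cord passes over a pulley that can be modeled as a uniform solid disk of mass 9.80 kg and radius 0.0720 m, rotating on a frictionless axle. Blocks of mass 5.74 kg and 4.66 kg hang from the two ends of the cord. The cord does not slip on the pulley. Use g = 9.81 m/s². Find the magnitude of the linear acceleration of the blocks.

a ≈ 0.692 m/s²

I = ½MR² = (1/2)(9.80)(0.0720)² = 0.02540 kg·m².
Heavier block: m₁g − T₁ = m₁a. Lighter block: T₂ − m₂g = m₂a.
Pulley: (T₁ − T₂)R = Iα = I(a/R), so T₁ − T₂ = (I/R²)a = (1/2)M_p a = 4.900·a.
Adding the three: (m₁ − m₂)g = (m₁ + m₂ + 4.900)a, so a = (5.74 − 4.66)(9.81)/(5.74 + 4.66 + 4.900) = 0.6925 m/s².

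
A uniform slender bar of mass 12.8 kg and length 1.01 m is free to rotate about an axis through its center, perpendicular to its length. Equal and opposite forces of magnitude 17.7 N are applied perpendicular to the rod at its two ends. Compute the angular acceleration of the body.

α ≈ 16.4 rad/s²

I = (1/12)ML² = (1/12)(12.8)(1.01)² = 1.088 kg·m².
The couple gives τ = F·(L/2) + F·(L/2) = F L = (17.7)(1.01) = 17.88 N·m.
From τ = Iα: α = 17.88/1.088 = 16.43 rad/s².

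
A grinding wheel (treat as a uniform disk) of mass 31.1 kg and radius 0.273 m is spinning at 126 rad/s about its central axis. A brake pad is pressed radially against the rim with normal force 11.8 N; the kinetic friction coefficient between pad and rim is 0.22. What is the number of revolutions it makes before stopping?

≈ 2070 revolutions

I = ½MR² = (1/2)(31.1)(0.273)² = 1.159 kg·m².
Friction force f = μN = (0.22)(11.8) = 2.596 N at the rim; torque magnitude τ = fR = 0.7087 N·m, opposing ω.
|α| = τ/I = 0.7087/1.159 = 0.6115 rad/s² (deceleration).
ω² = ω₀² − 2|α|θ with ω = 0 ⇒ θ = ω₀²/(2|α|) = 12980 rad = 2066 rev.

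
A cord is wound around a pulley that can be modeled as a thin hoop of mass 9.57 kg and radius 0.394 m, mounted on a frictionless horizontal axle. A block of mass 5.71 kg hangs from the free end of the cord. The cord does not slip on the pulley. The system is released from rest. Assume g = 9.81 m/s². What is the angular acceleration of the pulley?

α ≈ 9.30 rad/s²

I = MR² = (9.57)(0.394)² = 1.486 kg·m².
Block: mg − T = ma. Pulley: TR = Iα. No-slip: a = αR, so T = (I/R²)a = 9.570·a.
Then mg = (m + 9.570)a, so a = (5.71)(9.81)/(5.71 + 9.570) = 3.666 m/s².
α = a/R = 3.666/0.394 = 9.304 rad/s².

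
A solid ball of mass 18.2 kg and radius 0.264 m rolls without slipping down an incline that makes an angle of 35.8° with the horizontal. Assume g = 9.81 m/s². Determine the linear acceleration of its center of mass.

a ≈ 4.10 m/s²

Translation along the incline: Mg sinθ − f = Ma.
Rotation about the center: fR = Iα with I = (2/5)MR². No-slip gives a = αR, so f = (I/R²)a = (2/5)M a.
Substituting: Mg sinθ = (1 + 0.4000)Ma, so a = g sinθ/(1 + 0.4000) = (9.81) sin 35.8° / 1.400 = 4.099 m/s².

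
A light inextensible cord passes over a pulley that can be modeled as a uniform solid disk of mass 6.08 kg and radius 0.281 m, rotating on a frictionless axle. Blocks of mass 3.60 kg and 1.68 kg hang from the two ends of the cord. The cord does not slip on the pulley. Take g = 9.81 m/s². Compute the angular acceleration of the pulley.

α ≈ 8.06 rad/s²

I = ½MR² = (1/2)(6.08)(0.281)² = 0.2400 kg·m².
Heavier block: m₁g − T₁ = m₁a. Lighter block: T₂ − m₂g = m₂a.
Pulley: (T₁ − T₂)R = Iα = I(a/R), so T₁ − T₂ = (I/R²)a = (1/2)M_p a = 3.040·a.
Adding the three: (m₁ − m₂)g = (m₁ + m₂ + 3.040)a, so a = (3.60 − 1.68)(9.81)/(3.60 + 1.68 + 3.040) = 2.264 m/s².
α = a/R = 2.264/0.281 = 8.056 rad/s².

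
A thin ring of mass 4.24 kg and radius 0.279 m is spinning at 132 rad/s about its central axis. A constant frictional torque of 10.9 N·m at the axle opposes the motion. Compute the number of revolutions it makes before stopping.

≈ 42.0 revolutions

I = MR² = (4.24)(0.279)² = 0.3300 kg·m².
The net torque has magnitude 10.9 N·m, opposing ω.
|α| = τ/I = 10.90/0.3300 = 33.03 rad/s² (deceleration).
ω² = ω₀² − 2|α|θ with ω = 0 ⇒ θ = ω₀²/(2|α|) = 263.8 rad = 41.98 rev.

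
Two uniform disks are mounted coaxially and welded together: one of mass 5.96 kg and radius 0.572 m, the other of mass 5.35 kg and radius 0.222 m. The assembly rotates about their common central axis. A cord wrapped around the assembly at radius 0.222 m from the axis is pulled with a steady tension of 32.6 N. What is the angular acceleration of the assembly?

I = ½M₁R₁² + ½M₂R₂² = ½(5.96)(0.572)² + ½(5.35)(0.222)² = 1.107 kg·m².
τ = F r = (32.6)(0.222) = 7.237 N·m.
α = τ/I = 7.237/1.107 = 6.539 rad/s².

α ≈ 6.54 rad/s²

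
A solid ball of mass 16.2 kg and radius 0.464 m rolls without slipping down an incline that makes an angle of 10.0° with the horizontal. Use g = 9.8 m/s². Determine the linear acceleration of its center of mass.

a ≈ 1.22 m/s²

Translation along the incline: Mg sinθ − f = Ma.
Rotation about the center: fR = Iα with I = (2/5)MR². No-slip gives a = αR, so f = (I/R²)a = (2/5)M a.
Substituting: Mg sinθ = (1 + 0.4000)Ma, so a = g sinθ/(1 + 0.4000) = (9.8) sin 10.0° / 1.400 = 1.216 m/s².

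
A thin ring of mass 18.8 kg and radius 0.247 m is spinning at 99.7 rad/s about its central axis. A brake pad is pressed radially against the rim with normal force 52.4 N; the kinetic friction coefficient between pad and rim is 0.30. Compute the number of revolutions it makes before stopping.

I = MR² = (18.8)(0.247)² = 1.147 kg·m².
Friction force f = μN = (0.30)(52.4) = 15.72 N at the rim; torque magnitude τ = fR = 3.883 N·m, opposing ω.
|α| = τ/I = 3.883/1.147 = 3.385 rad/s² (deceleration).
ω² = ω₀² − 2|α|θ with ω = 0 ⇒ θ = ω₀²/(2|α|) = 1468 rad = 233.7 rev.

≈ 234 revolutions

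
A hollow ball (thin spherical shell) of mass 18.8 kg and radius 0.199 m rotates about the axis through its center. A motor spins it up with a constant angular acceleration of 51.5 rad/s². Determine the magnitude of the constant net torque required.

τ ≈ 25.6 N·m

I = (2/3)MR² = (2/3)(18.8)(0.199)² = 0.4963 kg·m².
τ = Iα = (0.4963)(51.50) = 25.56 N·m.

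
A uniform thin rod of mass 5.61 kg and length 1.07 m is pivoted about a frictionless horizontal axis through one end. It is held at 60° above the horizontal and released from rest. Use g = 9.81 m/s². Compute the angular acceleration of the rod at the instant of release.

About the pivot, I = (1/3)ML² = (1/3)(5.61)(1.07)² = 2.141 kg·m².
The weight acts at the center, a distance L/2 = 0.5350 m from the pivot; τ = Mg(L/2) cos 60° = 14.72 N·m.
α = τ/I = 14.72/2.141 = 6.876 rad/s².

α ≈ 6.88 rad/s²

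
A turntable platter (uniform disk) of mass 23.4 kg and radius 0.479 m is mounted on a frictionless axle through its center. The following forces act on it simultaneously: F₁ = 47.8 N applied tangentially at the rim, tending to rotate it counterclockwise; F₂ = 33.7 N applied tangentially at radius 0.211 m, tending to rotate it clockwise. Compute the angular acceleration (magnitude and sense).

α ≈ 5.88 rad/s², counterclockwise

I = ½MR² = (1/2)(23.4)(0.479)² = 2.684 kg·m².
Taking counterclockwise as positive: τ₁ = +(47.8)(0.479) = +22.90 N·m; τ₂ = −(33.7)(0.211) = −7.111 N·m.
Net torque τ = 15.79 N·m.
α = τ/I = 15.79/2.684 = 5.880 rad/s².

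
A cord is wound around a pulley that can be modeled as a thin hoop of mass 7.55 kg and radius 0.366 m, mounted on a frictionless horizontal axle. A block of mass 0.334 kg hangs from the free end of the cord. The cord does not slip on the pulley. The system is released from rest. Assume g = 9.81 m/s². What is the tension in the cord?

I = MR² = (7.55)(0.366)² = 1.011 kg·m².
Block: mg − T = ma. Pulley: TR = Iα. No-slip: a = αR, so T = (I/R²)a = 7.550·a.
Then mg = (m + 7.550)a, so a = (0.334)(9.81)/(0.334 + 7.550) = 0.4156 m/s².
T = 7.550·a = 3.138 N.

T ≈ 3.14 N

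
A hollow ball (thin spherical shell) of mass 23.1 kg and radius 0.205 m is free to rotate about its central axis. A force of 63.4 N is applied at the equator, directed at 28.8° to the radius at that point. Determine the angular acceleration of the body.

I = (2/3)MR² = (2/3)(23.1)(0.205)² = 0.6472 kg·m².
Only the tangential component produces torque: τ = F R sinθ = (63.4)(0.205) sin 28.8° = 6.261 N·m.
Newton's second law for rotation, τ = Iα, gives α = τ/I = 6.261/0.6472 = 9.675 rad/s².

α ≈ 9.67 rad/s²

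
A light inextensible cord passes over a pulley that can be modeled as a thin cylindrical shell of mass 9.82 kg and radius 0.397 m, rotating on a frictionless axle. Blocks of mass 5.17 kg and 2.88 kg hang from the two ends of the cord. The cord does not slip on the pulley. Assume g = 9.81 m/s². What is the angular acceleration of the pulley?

α ≈ 3.17 rad/s²

I = MR² = (9.82)(0.397)² = 1.548 kg·m².
Heavier block: m₁g − T₁ = m₁a. Lighter block: T₂ − m₂g = m₂a.
Pulley: (T₁ − T₂)R = Iα = I(a/R), so T₁ − T₂ = (I/R²)a = 1·M_p a = 9.820·a.
Adding the three: (m₁ − m₂)g = (m₁ + m₂ + 9.820)a, so a = (5.17 − 2.88)(9.81)/(5.17 + 2.88 + 9.820) = 1.257 m/s².
α = a/R = 1.257/0.397 = 3.167 rad/s².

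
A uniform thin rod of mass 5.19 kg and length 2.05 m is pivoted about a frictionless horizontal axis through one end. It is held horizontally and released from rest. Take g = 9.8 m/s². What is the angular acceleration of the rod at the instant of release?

About the pivot, I = (1/3)ML² = (1/3)(5.19)(2.05)² = 7.270 kg·m².
The weight acts at the center, a distance L/2 = 1.025 m from the pivot; τ = Mg(L/2) = 52.13 N·m.
α = τ/I = 52.13/7.270 = 7.171 rad/s².
(Equivalently α = (3g/(2L)) = 7.171 rad/s².)

α ≈ 7.17 rad/s²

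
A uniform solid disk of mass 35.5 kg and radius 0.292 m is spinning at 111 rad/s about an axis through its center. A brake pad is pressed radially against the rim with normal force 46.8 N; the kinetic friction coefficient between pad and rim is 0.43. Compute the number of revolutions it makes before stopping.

I = ½MR² = (1/2)(35.5)(0.292)² = 1.513 kg·m².
Friction force f = μN = (0.43)(46.8) = 20.12 N at the rim; torque magnitude τ = fR = 5.876 N·m, opposing ω.
|α| = τ/I = 5.876/1.513 = 3.883 rad/s² (deceleration).
ω² = ω₀² − 2|α|θ with ω = 0 ⇒ θ = ω₀²/(2|α|) = 1587 rad = 252.5 rev.

≈ 253 revolutions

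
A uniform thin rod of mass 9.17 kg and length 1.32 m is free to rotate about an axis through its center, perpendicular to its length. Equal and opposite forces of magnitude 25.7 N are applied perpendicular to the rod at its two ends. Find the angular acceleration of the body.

α ≈ 25.5 rad/s²

I = (1/12)ML² = (1/12)(9.17)(1.32)² = 1.331 kg·m².
The couple gives τ = F·(L/2) + F·(L/2) = F L = (25.7)(1.32) = 33.92 N·m.
Newton's second law for rotation, τ = Iα, gives α = τ/I = 33.92/1.331 = 25.48 rad/s².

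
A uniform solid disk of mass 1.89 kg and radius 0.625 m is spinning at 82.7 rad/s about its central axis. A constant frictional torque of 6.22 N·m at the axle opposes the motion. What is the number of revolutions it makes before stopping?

I = ½MR² = (1/2)(1.89)(0.625)² = 0.3691 kg·m².
The net torque has magnitude 6.22 N·m, opposing ω.
|α| = τ/I = 6.220/0.3691 = 16.85 rad/s² (deceleration).
ω² = ω₀² − 2|α|θ with ω = 0 ⇒ θ = ω₀²/(2|α|) = 202.9 rad = 32.30 rev.

≈ 32.3 revolutions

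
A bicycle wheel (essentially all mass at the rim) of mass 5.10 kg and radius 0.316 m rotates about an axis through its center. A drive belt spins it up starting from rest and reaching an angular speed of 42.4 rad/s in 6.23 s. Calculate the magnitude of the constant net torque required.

τ ≈ 3.47 N·m

I = MR² = (5.10)(0.316)² = 0.5093 kg·m².
α = Δω/Δt = (42.4 − 0)/6.23 = 6.806 rad/s².
τ = Iα = (0.5093)(6.806) = 3.466 N·m.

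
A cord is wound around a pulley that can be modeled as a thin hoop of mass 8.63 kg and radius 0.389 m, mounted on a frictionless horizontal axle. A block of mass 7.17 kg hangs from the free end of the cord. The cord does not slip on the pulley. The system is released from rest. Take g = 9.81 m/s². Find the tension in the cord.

T ≈ 38.4 N

I = MR² = (8.63)(0.389)² = 1.306 kg·m².
Block: mg − T = ma. Pulley: TR = Iα. No-slip: a = αR, so T = (I/R²)a = 8.630·a.
Then mg = (m + 8.630)a, so a = (7.17)(9.81)/(7.17 + 8.630) = 4.452 m/s².
T = 8.630·a = 38.42 N.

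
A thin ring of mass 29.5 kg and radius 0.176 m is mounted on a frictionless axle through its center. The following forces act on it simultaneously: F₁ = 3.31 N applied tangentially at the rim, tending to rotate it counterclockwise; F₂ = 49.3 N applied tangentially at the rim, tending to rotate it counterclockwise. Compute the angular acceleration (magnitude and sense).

α ≈ 10.1 rad/s², counterclockwise

I = MR² = (29.5)(0.176)² = 0.9138 kg·m².
Taking counterclockwise as positive: τ₁ = +(3.31)(0.176) = +0.5826 N·m; τ₂ = +(49.3)(0.176) = +8.677 N·m.
Net torque τ = 9.259 N·m.
α = τ/I = 9.259/0.9138 = 10.13 rad/s².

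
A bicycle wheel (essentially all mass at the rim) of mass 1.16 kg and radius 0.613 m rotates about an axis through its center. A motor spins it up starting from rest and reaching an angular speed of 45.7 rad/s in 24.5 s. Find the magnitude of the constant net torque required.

τ ≈ 0.813 N·m

I = MR² = (1.16)(0.613)² = 0.4359 kg·m².
α = Δω/Δt = (45.7 − 0)/24.5 = 1.865 rad/s².
τ = Iα = (0.4359)(1.865) = 0.8131 N·m.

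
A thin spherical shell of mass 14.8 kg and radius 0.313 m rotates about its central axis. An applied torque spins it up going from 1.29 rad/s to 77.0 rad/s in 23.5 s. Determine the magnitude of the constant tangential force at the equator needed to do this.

I = (2/3)MR² = (2/3)(14.8)(0.313)² = 0.9666 kg·m².
α = Δω/Δt = (77.0 − 1.29)/23.5 = 3.222 rad/s².
The required torque is τ = Iα = (0.9666)(3.222) = 3.114 N·m.
A tangential force at the equator gives τ = FR, so F = τ/R = 3.114/0.313 = 9.949 N.

F ≈ 9.95 N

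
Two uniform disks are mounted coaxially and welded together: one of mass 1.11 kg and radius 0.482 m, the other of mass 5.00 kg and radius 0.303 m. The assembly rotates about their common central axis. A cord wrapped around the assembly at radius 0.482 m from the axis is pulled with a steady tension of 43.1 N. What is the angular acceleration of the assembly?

α ≈ 58.0 rad/s²

I = ½M₁R₁² + ½M₂R₂² = ½(1.11)(0.482)² + ½(5.00)(0.303)² = 0.3585 kg·m².
τ = F r = (43.1)(0.482) = 20.77 N·m.
α = τ/I = 20.77/0.3585 = 57.95 rad/s².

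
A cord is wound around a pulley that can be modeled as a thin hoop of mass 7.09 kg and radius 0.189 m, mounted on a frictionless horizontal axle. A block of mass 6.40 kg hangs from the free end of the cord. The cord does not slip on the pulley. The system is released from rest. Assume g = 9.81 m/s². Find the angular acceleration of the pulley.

α ≈ 24.6 rad/s²

I = MR² = (7.09)(0.189)² = 0.2533 kg·m².
Block: mg − T = ma. Pulley: TR = Iα. No-slip: a = αR, so T = (I/R²)a = 7.090·a.
Then mg = (m + 7.090)a, so a = (6.40)(9.81)/(6.40 + 7.090) = 4.654 m/s².
α = a/R = 4.654/0.189 = 24.62 rad/s².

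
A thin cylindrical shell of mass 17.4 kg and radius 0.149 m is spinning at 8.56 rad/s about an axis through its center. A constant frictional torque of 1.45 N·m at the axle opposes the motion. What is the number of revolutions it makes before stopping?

≈ 1.55 revolutions

I = MR² = (17.4)(0.149)² = 0.3863 kg·m².
The net torque has magnitude 1.45 N·m, opposing ω.
|α| = τ/I = 1.450/0.3863 = 3.754 rad/s² (deceleration).
ω² = ω₀² − 2|α|θ with ω = 0 ⇒ θ = ω₀²/(2|α|) = 9.760 rad = 1.553 rev.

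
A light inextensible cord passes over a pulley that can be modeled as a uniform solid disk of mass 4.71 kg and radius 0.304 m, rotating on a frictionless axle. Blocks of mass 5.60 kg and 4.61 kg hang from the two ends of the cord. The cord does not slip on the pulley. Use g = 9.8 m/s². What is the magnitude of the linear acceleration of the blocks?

a ≈ 0.772 m/s²

I = ½MR² = (1/2)(4.71)(0.304)² = 0.2176 kg·m².
Heavier block: m₁g − T₁ = m₁a. Lighter block: T₂ − m₂g = m₂a.
Pulley: (T₁ − T₂)R = Iα = I(a/R), so T₁ − T₂ = (I/R²)a = (1/2)M_p a = 2.355·a.
Adding the three: (m₁ − m₂)g = (m₁ + m₂ + 2.355)a, so a = (5.60 − 4.61)(9.8)/(5.60 + 4.61 + 2.355) = 0.7721 m/s².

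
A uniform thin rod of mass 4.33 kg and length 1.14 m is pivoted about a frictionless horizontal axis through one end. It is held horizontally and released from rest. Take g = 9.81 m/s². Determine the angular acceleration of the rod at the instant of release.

About the pivot, I = (1/3)ML² = (1/3)(4.33)(1.14)² = 1.876 kg·m².
The weight acts at the center, a distance L/2 = 0.5700 m from the pivot; τ = Mg(L/2) = 24.21 N·m.
α = τ/I = 24.21/1.876 = 12.91 rad/s².

α ≈ 12.9 rad/s²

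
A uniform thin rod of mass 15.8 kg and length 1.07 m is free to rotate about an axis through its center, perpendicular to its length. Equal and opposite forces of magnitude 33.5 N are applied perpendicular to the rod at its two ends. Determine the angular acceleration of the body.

I = (1/12)ML² = (1/12)(15.8)(1.07)² = 1.507 kg·m².
The couple gives τ = F·(L/2) + F·(L/2) = F L = (33.5)(1.07) = 35.84 N·m.
From τ = Iα: α = 35.84/1.507 = 23.78 rad/s².

α ≈ 23.8 rad/s²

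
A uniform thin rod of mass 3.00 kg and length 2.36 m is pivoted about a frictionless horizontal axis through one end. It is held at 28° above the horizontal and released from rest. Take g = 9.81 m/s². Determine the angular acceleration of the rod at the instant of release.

About the pivot, I = (1/3)ML² = (1/3)(3.00)(2.36)² = 5.570 kg·m².
The weight acts at the center, a distance L/2 = 1.180 m from the pivot; τ = Mg(L/2) cos 28° = 30.66 N·m.
α = τ/I = 30.66/5.570 = 5.505 rad/s².
(Equivalently α = (3g/(2L)) cos 28° = 5.505 rad/s².)

α ≈ 5.51 rad/s²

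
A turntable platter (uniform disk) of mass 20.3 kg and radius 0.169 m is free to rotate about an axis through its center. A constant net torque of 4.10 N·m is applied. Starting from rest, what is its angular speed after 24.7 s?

I = ½MR² = (1/2)(20.3)(0.169)² = 0.2899 kg·m².
α = τ/I = 4.10/0.2899 = 14.14 rad/s².
ω = ω₀ + αt = 0 + (14.14)(24.7) = 349.3 rad/s.

ω ≈ 349 rad/s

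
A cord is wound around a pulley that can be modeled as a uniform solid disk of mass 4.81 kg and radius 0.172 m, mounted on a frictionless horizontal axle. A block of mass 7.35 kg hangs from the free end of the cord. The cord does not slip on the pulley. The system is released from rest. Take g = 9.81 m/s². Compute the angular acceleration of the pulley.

α ≈ 43.0 rad/s²

I = ½MR² = (1/2)(4.81)(0.172)² = 0.07115 kg·m².
Block: mg − T = ma. Pulley: TR = Iα. No-slip: a = αR, so T = (I/R²)a = 2.405·a.
Then mg = (m + 2.405)a, so a = (7.35)(9.81)/(7.35 + 2.405) = 7.391 m/s².
α = a/R = 7.391/0.172 = 42.97 rad/s².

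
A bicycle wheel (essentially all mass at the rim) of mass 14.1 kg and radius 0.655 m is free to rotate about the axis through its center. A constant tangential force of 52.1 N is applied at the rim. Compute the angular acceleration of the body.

I = MR² = (14.1)(0.655)² = 6.049 kg·m².
τ = F R = (52.1)(0.655) = 34.13 N·m.
From τ = Iα: α = 34.13/6.049 = 5.641 rad/s².

α ≈ 5.64 rad/s²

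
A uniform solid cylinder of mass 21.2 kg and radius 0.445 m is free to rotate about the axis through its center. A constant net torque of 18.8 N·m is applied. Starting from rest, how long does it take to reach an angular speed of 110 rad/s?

t ≈ 12.3 s

I = ½MR² = (1/2)(21.2)(0.445)² = 2.099 kg·m².
α = τ/I = 18.8/2.099 = 8.956 rad/s².
ω = αt ⇒ t = ω/α = 110/8.956 = 12.28 s.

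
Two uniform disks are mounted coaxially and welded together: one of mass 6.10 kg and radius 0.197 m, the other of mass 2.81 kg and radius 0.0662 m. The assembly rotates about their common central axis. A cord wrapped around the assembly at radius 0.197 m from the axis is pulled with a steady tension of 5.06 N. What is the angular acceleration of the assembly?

α ≈ 8.00 rad/s²

I = ½M₁R₁² + ½M₂R₂² = ½(6.10)(0.197)² + ½(2.81)(0.0662)² = 0.1245 kg·m².
τ = F r = (5.06)(0.197) = 0.9968 N·m.
α = τ/I = 0.9968/0.1245 = 8.005 rad/s².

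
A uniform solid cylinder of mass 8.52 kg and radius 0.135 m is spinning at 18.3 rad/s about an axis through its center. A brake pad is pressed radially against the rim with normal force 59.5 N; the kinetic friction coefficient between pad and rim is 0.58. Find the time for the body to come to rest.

t ≈ 0.305 s

I = ½MR² = (1/2)(8.52)(0.135)² = 0.07764 kg·m².
Friction force f = μN = (0.58)(59.5) = 34.51 N at the rim; torque magnitude τ = fR = 4.659 N·m, opposing ω.
|α| = τ/I = 4.659/0.07764 = 60.01 rad/s² (deceleration).
0 = ω₀ − |α|t ⇒ t = ω₀/|α| = 18.3/60.01 = 0.3050 s.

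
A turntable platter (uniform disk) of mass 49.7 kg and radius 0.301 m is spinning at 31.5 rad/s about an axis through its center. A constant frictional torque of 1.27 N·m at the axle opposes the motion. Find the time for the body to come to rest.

I = ½MR² = (1/2)(49.7)(0.301)² = 2.251 kg·m².
The net torque has magnitude 1.27 N·m, opposing ω.
|α| = τ/I = 1.270/2.251 = 0.5641 rad/s² (deceleration).
0 = ω₀ − |α|t ⇒ t = ω₀/|α| = 31.5/0.5641 = 55.84 s.

t ≈ 55.8 s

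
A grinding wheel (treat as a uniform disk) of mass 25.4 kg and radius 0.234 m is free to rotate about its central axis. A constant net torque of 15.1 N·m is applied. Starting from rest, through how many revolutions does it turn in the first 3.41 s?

I = ½MR² = (1/2)(25.4)(0.234)² = 0.6954 kg·m².
α = τ/I = 15.1/0.6954 = 21.71 rad/s².
θ = ½αt² = ½(21.71)(3.41)² = 126.2 rad.
Revolutions = θ/(2π) = 20.09.

≈ 20.1 revolutions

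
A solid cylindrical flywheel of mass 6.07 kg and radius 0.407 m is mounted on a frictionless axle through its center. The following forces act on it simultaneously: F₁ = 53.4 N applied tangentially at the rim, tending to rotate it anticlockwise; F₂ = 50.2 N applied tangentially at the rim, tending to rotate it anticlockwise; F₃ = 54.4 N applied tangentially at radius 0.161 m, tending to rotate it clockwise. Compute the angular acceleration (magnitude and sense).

I = ½MR² = (1/2)(6.07)(0.407)² = 0.5027 kg·m².
Taking anticlockwise as positive: τ₁ = +(53.4)(0.407) = +21.73 N·m; τ₂ = +(50.2)(0.407) = +20.43 N·m; τ₃ = −(54.4)(0.161) = −8.758 N·m.
Net torque τ = 33.41 N·m.
α = τ/I = 33.41/0.5027 = 66.45 rad/s².

α ≈ 66.4 rad/s², anticlockwise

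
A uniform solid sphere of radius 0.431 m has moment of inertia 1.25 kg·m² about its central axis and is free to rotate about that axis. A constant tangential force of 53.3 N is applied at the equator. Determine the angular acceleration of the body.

τ = F R = (53.3)(0.431) = 22.97 N·m.
From τ = Iα: α = 22.97/1.250 = 18.38 rad/s².

α ≈ 18.4 rad/s²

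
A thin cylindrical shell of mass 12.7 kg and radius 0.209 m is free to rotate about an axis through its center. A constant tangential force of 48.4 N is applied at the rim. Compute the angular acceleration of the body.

I = MR² = (12.7)(0.209)² = 0.5547 kg·m².
τ = F R = (48.4)(0.209) = 10.12 N·m.
From τ = Iα: α = 10.12/0.5547 = 18.23 rad/s².

α ≈ 18.2 rad/s²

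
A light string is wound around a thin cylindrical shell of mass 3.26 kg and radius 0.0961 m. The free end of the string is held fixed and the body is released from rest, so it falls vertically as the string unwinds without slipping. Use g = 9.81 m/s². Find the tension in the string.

T ≈ 16.0 N

Translation: Mg − T = Ma. Rotation about the center: TR = Iα with I = MR².
With a = αR: T = (I/R²)a = M a, so Mg = (1 + 1.000)Ma.
a = g/(1 + 1.000) = 9.81/2.000 = 4.905 m/s².
T = 1.000·M·a = (1.000)(3.26)(4.905) = 15.99 N.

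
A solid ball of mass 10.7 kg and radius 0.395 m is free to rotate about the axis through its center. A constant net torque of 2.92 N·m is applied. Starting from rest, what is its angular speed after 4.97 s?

I = (2/5)MR² = (2/5)(10.7)(0.395)² = 0.6678 kg·m².
α = τ/I = 2.92/0.6678 = 4.373 rad/s².
ω = ω₀ + αt = 0 + (4.373)(4.97) = 21.73 rad/s.

ω ≈ 21.7 rad/s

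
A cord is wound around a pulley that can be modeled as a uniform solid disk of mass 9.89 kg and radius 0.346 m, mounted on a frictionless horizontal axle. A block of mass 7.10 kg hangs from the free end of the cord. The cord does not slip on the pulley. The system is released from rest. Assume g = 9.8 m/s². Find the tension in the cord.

I = ½MR² = (1/2)(9.89)(0.346)² = 0.5920 kg·m².
Block: mg − T = ma. Pulley: TR = Iα. No-slip: a = αR, so T = (I/R²)a = 4.945·a.
Then mg = (m + 4.945)a, so a = (7.10)(9.8)/(7.10 + 4.945) = 5.777 m/s².
T = 4.945·a = 28.57 N.

T ≈ 28.6 N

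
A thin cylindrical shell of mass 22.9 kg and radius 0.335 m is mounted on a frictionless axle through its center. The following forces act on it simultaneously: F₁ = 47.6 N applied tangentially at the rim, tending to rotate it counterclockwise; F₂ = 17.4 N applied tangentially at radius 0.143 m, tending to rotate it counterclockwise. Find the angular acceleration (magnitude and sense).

α ≈ 7.17 rad/s², counterclockwise

I = MR² = (22.9)(0.335)² = 2.570 kg·m².
Taking counterclockwise as positive: τ₁ = +(47.6)(0.335) = +15.95 N·m; τ₂ = +(17.4)(0.143) = +2.488 N·m.
Net torque τ = 18.43 N·m.
α = τ/I = 18.43/2.570 = 7.173 rad/s².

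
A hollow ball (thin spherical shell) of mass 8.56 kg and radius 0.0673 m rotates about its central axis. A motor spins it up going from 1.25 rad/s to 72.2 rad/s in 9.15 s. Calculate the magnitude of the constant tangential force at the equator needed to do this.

I = (2/3)MR² = (2/3)(8.56)(0.0673)² = 0.02585 kg·m².
α = Δω/Δt = (72.2 − 1.25)/9.15 = 7.754 rad/s².
The required torque is τ = Iα = (0.02585)(7.754) = 0.2004 N·m.
A tangential force at the equator gives τ = FR, so F = τ/R = 0.2004/0.0673 = 2.978 N.

F ≈ 2.98 N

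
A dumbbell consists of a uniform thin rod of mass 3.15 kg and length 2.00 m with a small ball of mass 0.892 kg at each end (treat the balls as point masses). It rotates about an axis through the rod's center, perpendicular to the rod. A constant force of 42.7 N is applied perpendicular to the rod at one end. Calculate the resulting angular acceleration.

I_rod = (1/12)ML² = (1/12)(3.15)(2.00)² = 1.050 kg·m².
I_balls = 2·m·(L/2)² = 2(0.892)(1.000)² = 1.784 kg·m².
Total I = 2.834 kg·m².
τ = F·(L/2) = (42.7)(1.00) = 42.70 N·m.
α = τ/I = 42.70/2.834 = 15.07 rad/s².

α ≈ 15.1 rad/s²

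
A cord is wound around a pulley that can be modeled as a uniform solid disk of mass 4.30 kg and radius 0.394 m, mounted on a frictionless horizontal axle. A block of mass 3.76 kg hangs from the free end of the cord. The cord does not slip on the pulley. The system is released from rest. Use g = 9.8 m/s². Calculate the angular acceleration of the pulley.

α ≈ 15.8 rad/s²

I = ½MR² = (1/2)(4.30)(0.394)² = 0.3338 kg·m².
Block: mg − T = ma. Pulley: TR = Iα. No-slip: a = αR, so T = (I/R²)a = 2.150·a.
Then mg = (m + 2.150)a, so a = (3.76)(9.8)/(3.76 + 2.150) = 6.235 m/s².
α = a/R = 6.235/0.394 = 15.82 rad/s².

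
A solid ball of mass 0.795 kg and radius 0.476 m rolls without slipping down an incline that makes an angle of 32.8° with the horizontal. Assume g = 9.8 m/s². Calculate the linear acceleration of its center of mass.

a ≈ 3.79 m/s²

Translation along the incline: Mg sinθ − f = Ma.
Rotation about the center: fR = Iα with I = (2/5)MR². No-slip gives a = αR, so f = (I/R²)a = (2/5)M a.
Substituting: Mg sinθ = (1 + 0.4000)Ma, so a = g sinθ/(1 + 0.4000) = (9.8) sin 32.8° / 1.400 = 3.792 m/s².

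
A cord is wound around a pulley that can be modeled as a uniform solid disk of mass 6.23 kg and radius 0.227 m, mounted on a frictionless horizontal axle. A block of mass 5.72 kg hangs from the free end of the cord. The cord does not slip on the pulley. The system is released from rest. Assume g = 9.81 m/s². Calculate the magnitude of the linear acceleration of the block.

I = ½MR² = (1/2)(6.23)(0.227)² = 0.1605 kg·m².
Block: mg − T = ma. Pulley: TR = Iα. No-slip: a = αR, so T = (I/R²)a = 3.115·a.
Then mg = (m + 3.115)a, so a = (5.72)(9.81)/(5.72 + 3.115) = 6.351 m/s².

a ≈ 6.35 m/s²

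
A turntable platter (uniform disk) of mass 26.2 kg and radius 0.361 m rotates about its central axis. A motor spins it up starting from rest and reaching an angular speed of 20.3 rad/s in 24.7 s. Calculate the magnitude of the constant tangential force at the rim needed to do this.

F ≈ 3.89 N

I = ½MR² = (1/2)(26.2)(0.361)² = 1.707 kg·m².
α = Δω/Δt = (20.3 − 0)/24.7 = 0.8219 rad/s².
The required torque is τ = Iα = (1.707)(0.8219) = 1.403 N·m.
A tangential force at the rim gives τ = FR, so F = τ/R = 1.403/0.361 = 3.887 N.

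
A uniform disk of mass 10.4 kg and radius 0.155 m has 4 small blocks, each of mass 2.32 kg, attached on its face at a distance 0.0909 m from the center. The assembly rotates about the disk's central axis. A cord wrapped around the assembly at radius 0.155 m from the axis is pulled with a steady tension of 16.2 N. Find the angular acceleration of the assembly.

I_disk = ½MR² = ½(10.4)(0.155)² = 0.1249 kg·m².
I_blocks = 4·m·r² = 4(2.32)(0.0909)² = 0.07668 kg·m².
Total I = 0.2016 kg·m².
τ = F r = (16.2)(0.155) = 2.511 N·m.
α = τ/I = 2.511/0.2016 = 12.45 rad/s².

α ≈ 12.5 rad/s²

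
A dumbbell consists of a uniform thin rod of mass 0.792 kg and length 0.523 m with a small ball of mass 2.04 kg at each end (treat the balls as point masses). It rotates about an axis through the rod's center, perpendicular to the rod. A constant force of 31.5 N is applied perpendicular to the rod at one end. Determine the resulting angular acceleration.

I_rod = (1/12)ML² = (1/12)(0.792)(0.523)² = 0.01805 kg·m².
I_balls = 2·m·(L/2)² = 2(2.04)(0.2615)² = 0.2790 kg·m².
Total I = 0.2971 kg·m².
τ = F·(L/2) = (31.5)(0.262) = 8.237 N·m.
α = τ/I = 8.237/0.2971 = 27.73 rad/s².

α ≈ 27.7 rad/s²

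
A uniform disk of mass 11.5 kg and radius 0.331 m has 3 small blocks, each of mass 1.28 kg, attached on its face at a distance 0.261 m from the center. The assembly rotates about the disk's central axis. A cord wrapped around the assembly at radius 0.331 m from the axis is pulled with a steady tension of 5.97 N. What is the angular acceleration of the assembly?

I_disk = ½MR² = ½(11.5)(0.331)² = 0.6300 kg·m².
I_blocks = 3·m·r² = 3(1.28)(0.261)² = 0.2616 kg·m².
Total I = 0.8916 kg·m².
τ = F r = (5.97)(0.331) = 1.976 N·m.
α = τ/I = 1.976/0.8916 = 2.216 rad/s².

α ≈ 2.22 rad/s²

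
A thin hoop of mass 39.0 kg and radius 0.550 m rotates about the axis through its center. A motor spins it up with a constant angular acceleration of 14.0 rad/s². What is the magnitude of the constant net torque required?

I = MR² = (39.0)(0.550)² = 11.80 kg·m².
τ = Iα = (11.80)(14.00) = 165.2 N·m.

τ ≈ 165 N·m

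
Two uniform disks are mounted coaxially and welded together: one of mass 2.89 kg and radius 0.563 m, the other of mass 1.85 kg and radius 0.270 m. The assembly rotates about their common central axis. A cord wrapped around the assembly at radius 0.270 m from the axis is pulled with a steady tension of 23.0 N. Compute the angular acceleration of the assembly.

I = ½M₁R₁² + ½M₂R₂² = ½(2.89)(0.563)² + ½(1.85)(0.270)² = 0.5255 kg·m².
τ = F r = (23.0)(0.270) = 6.210 N·m.
α = τ/I = 6.210/0.5255 = 11.82 rad/s².

α ≈ 11.8 rad/s²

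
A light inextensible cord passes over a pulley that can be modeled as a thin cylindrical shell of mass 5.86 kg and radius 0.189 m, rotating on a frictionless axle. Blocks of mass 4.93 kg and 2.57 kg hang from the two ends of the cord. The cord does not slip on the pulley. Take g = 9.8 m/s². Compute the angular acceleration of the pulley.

α ≈ 9.16 rad/s²

I = MR² = (5.86)(0.189)² = 0.2093 kg·m².
Heavier block: m₁g − T₁ = m₁a. Lighter block: T₂ − m₂g = m₂a.
Pulley: (T₁ − T₂)R = Iα = I(a/R), so T₁ − T₂ = (I/R²)a = 1·M_p a = 5.860·a.
Adding the three: (m₁ − m₂)g = (m₁ + m₂ + 5.860)a, so a = (4.93 − 2.57)(9.8)/(4.93 + 2.57 + 5.860) = 1.731 m/s².
α = a/R = 1.731/0.189 = 9.159 rad/s².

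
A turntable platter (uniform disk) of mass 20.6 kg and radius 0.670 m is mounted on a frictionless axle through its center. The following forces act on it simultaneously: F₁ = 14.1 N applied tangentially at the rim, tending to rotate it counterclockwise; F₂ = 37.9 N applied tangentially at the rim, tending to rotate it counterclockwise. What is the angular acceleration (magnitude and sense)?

α ≈ 7.54 rad/s², counterclockwise

I = ½MR² = (1/2)(20.6)(0.670)² = 4.624 kg·m².
Taking counterclockwise as positive: τ₁ = +(14.1)(0.670) = +9.447 N·m; τ₂ = +(37.9)(0.670) = +25.39 N·m.
Net torque τ = 34.84 N·m.
α = τ/I = 34.84/4.624 = 7.535 rad/s².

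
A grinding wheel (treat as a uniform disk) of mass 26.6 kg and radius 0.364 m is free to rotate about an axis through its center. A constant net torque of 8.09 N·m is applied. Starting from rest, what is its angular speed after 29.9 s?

ω ≈ 137 rad/s

I = ½MR² = (1/2)(26.6)(0.364)² = 1.762 kg·m².
α = τ/I = 8.09/1.762 = 4.591 rad/s².
ω = ω₀ + αt = 0 + (4.591)(29.9) = 137.3 rad/s.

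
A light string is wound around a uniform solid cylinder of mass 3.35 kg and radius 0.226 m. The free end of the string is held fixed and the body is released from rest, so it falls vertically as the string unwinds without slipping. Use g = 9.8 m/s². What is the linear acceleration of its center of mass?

Translation: Mg − T = Ma. Rotation about the center: TR = Iα with I = ½MR².
With a = αR: T = (I/R²)a = (1/2)M a, so Mg = (1 + 0.5000)Ma.
a = g/(1 + 0.5000) = 9.8/1.500 = 6.533 m/s².

a ≈ 6.53 m/s²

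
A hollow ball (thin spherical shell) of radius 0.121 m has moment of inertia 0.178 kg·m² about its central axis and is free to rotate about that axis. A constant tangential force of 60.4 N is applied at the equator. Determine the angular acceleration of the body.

τ = F R = (60.4)(0.121) = 7.308 N·m.
From τ = Iα: α = 7.308/0.1780 = 41.06 rad/s².

α ≈ 41.1 rad/s²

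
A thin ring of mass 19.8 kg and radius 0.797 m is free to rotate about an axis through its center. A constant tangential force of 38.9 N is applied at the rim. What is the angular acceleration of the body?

I = MR² = (19.8)(0.797)² = 12.58 kg·m².
τ = F R = (38.9)(0.797) = 31.00 N·m.
From τ = Iα: α = 31.00/12.58 = 2.465 rad/s².

α ≈ 2.47 rad/s²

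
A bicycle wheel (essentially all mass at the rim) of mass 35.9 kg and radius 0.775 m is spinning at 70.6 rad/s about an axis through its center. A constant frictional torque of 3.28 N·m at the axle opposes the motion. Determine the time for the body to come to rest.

t ≈ 464 s

I = MR² = (35.9)(0.775)² = 21.56 kg·m².
The net torque has magnitude 3.28 N·m, opposing ω.
|α| = τ/I = 3.280/21.56 = 0.1521 rad/s² (deceleration).
0 = ω₀ − |α|t ⇒ t = ω₀/|α| = 70.6/0.1521 = 464.1 s.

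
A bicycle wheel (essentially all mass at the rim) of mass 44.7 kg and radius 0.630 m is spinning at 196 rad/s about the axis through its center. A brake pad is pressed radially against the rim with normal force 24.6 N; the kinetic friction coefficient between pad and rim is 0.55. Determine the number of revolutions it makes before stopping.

≈ 6360 revolutions

I = MR² = (44.7)(0.630)² = 17.74 kg·m².
Friction force f = μN = (0.55)(24.6) = 13.53 N at the rim; torque magnitude τ = fR = 8.524 N·m, opposing ω.
|α| = τ/I = 8.524/17.74 = 0.4805 rad/s² (deceleration).
ω² = ω₀² − 2|α|θ with ω = 0 ⇒ θ = ω₀²/(2|α|) = 39980 rad = 6363 rev.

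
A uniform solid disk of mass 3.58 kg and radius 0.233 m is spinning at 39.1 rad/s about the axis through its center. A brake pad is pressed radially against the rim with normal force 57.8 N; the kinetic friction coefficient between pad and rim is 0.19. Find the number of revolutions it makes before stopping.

≈ 4.62 revolutions

I = ½MR² = (1/2)(3.58)(0.233)² = 0.09718 kg·m².
Friction force f = μN = (0.19)(57.8) = 10.98 N at the rim; torque magnitude τ = fR = 2.559 N·m, opposing ω.
|α| = τ/I = 2.559/0.09718 = 26.33 rad/s² (deceleration).
ω² = ω₀² − 2|α|θ with ω = 0 ⇒ θ = ω₀²/(2|α|) = 29.03 rad = 4.620 rev.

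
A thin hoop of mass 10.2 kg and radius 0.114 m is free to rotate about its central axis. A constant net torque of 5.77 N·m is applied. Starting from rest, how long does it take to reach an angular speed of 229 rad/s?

t ≈ 5.26 s

I = MR² = (10.2)(0.114)² = 0.1326 kg·m².
α = τ/I = 5.77/0.1326 = 43.53 rad/s².
ω = αt ⇒ t = ω/α = 229/43.53 = 5.261 s.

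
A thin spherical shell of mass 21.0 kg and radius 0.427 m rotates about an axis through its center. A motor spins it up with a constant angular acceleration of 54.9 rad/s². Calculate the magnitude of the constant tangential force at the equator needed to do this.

F ≈ 328 N

I = (2/3)MR² = (2/3)(21.0)(0.427)² = 2.553 kg·m².
The required torque is τ = Iα = (2.553)(54.90) = 140.1 N·m.
A tangential force at the equator gives τ = FR, so F = τ/R = 140.1/0.427 = 328.2 N.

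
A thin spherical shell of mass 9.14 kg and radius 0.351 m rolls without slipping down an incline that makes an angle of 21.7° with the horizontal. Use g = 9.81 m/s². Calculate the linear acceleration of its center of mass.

Translation along the incline: Mg sinθ − f = Ma.
Rotation about the center: fR = Iα with I = (2/3)MR². No-slip gives a = αR, so f = (I/R²)a = (2/3)M a.
Substituting: Mg sinθ = (1 + 0.6667)Ma, so a = g sinθ/(1 + 0.6667) = (9.81) sin 21.7° / 1.667 = 2.176 m/s².

a ≈ 2.18 m/s²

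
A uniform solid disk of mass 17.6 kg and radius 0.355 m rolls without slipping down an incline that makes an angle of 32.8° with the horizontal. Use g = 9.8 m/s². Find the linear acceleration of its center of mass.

Translation along the incline: Mg sinθ − f = Ma.
Rotation about the center: fR = Iα with I = ½MR². No-slip gives a = αR, so f = (I/R²)a = (1/2)M a.
Substituting: Mg sinθ = (1 + 0.5000)Ma, so a = g sinθ/(1 + 0.5000) = (9.8) sin 32.8° / 1.500 = 3.539 m/s².

a ≈ 3.54 m/s²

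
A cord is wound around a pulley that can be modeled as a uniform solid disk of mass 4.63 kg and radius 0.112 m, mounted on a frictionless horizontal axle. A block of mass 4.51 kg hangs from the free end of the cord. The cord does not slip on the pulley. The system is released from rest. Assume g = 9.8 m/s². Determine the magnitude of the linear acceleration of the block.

a ≈ 6.48 m/s²

I = ½MR² = (1/2)(4.63)(0.112)² = 0.02904 kg·m².
Block: mg − T = ma. Pulley: TR = Iα. No-slip: a = αR, so T = (I/R²)a = 2.315·a.
Then mg = (m + 2.315)a, so a = (4.51)(9.8)/(4.51 + 2.315) = 6.476 m/s².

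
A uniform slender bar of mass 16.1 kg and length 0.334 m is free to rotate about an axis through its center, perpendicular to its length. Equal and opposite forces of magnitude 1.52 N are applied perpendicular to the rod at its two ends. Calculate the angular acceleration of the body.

α ≈ 3.39 rad/s²

I = (1/12)ML² = (1/12)(16.1)(0.334)² = 0.1497 kg·m².
The couple gives τ = F·(L/2) + F·(L/2) = F L = (1.52)(0.334) = 0.5077 N·m.
From τ = Iα: α = 0.5077/0.1497 = 3.392 rad/s².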